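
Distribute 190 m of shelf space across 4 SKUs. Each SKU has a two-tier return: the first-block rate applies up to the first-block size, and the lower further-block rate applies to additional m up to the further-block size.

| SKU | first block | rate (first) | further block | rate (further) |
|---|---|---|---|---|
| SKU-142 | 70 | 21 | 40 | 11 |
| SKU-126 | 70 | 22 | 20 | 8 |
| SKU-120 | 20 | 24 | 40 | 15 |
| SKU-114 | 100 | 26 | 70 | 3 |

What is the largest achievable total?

4620

Rank every tier by rate: SKU-114/T1 26 > SKU-120/T1 24 > SKU-126/T1 22 > SKU-142/T1 21 > SKU-120/T2 15 > SKU-142/T2 11 > SKU-126/T2 8 > SKU-114/T2 3.
SKU-114 T1 at 26: fill all 100 — 90 left.
SKU-120 T1 at 24: fill all 20 — 70 left.
SKU-126/T1 (22): +70 — 0 left.
Total = 26×100 + 24×20 + 22×70 = 4620.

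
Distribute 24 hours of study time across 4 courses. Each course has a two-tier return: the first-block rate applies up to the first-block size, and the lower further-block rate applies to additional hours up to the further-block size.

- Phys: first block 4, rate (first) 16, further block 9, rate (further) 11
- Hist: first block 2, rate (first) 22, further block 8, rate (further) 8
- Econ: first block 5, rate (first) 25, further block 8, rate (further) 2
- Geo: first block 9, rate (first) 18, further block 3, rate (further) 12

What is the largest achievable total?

442

Treat each block as its own option and order by rate: Econ/first 25 > Hist/first 22 > Geo/first 18 > Phys/first 16 > Geo/second 12 > Phys/second 11 > Hist/second 8 > Econ/second 2.
Fill Econ first block (5 at 25) — 19 left.
Hist first at 22: fill all 2 — 17 left.
Geo/first (18): +9 — 8 left.
Phys/first (16): +4 — 4 left.
Geo/second (12): +3 — 1 left.
Phys/second: +1 of 9 at 11; pool empty.
Total = 25×5 + 22×2 + 18×9 + 16×4 + 12×3 + 11×1 = 442.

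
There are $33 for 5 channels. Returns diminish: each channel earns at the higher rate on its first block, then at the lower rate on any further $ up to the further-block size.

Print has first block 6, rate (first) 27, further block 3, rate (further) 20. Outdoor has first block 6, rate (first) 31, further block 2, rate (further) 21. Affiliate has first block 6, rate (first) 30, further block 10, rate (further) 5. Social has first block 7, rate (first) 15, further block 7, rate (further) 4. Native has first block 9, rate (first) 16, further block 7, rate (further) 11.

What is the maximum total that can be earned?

Rank every tier by rate: Outdoor/tier1 31 > Affiliate/tier1 30 > Print/tier1 27 > Outdoor/tier2 21 > Print/tier2 20 > Native/tier1 16 > Social/tier1 15 > Native/tier2 11 > Affiliate/tier2 5 > Social/tier2 4.
Outdoor/tier1 (31): +6 → 27 left.
Affiliate/tier1 (30): +6 → 21 left.
Print tier1 at 27: fill all 6 → 15 left.
Fill Outdoor tier2 block (2 at 21) → 13 left.
Print/tier2 (20): +3 → 10 left.
Fill Native tier1 block (9 at 16) → 1 left.
Social tier1 at 15: only 1 left, fill 1.
Total = 31×6 + 30×6 + 27×6 + 21×2 + 20×3 + 16×9 + 15×1 = 789.

789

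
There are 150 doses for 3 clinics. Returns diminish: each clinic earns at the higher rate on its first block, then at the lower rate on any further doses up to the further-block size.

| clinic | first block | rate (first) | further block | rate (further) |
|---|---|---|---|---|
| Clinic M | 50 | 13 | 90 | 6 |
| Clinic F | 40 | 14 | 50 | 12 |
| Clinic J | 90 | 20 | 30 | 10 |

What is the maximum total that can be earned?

Treat each block as its own option and order by rate: Clinic J/first 20 > Clinic F/first 14 > Clinic M/first 13 > Clinic F/second 12 > Clinic J/second 10 > Clinic M/second 6.
Clinic J/first (20): +90 — 60 left.
Clinic F first at 14: fill all 40 — 20 left.
20 remain; put them into Clinic M first at 13.
Total = 20×90 + 14×40 + 13×20 = 2620.

2620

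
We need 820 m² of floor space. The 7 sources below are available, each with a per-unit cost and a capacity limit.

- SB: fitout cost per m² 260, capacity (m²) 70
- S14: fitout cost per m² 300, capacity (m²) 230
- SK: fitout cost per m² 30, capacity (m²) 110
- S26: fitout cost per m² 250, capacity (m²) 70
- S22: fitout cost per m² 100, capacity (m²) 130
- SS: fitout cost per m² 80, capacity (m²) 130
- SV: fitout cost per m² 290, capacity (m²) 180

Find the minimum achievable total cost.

Use sources in increasing cost order.
Take 110 from SK at 30 — need 710 more.
Take 130 from SS at 80 — need 580 more.
Take 130 from S22 at 100 — need 450 more.
S26 at 250: take all 70 m² — 380 still needed.
SB (260): use full 70 — 310 m² to go.
Take 180 from SV at 290 — need 130 more.
Take 130 from S14 at 300 to finish.
Cost = 110×30 + 130×80 + 130×100 + 70×250 + 70×260 + 180×290 + 130×300 = 153600.

153600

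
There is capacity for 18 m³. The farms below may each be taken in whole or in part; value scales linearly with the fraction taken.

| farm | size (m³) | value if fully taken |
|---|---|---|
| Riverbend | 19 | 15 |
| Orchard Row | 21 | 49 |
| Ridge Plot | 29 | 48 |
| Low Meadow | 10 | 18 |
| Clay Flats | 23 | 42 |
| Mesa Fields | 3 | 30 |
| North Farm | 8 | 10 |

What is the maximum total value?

65

Sort by value density: Mesa Fields 30/3≈10, Orchard Row 49/21≈2.33, Clay Flats 42/23≈1.83, Low Meadow 18/10≈1.8, Ridge Plot 48/29≈1.66, North Farm 10/8≈1.25, Riverbend 15/19≈0.789.
Take all of Mesa Fields (3 m³, value 30) → 15 m³ left.
Only 15 m³ remain; take 15/21 of Orchard Row for value 49×15/21 = 35.
Total value = 65.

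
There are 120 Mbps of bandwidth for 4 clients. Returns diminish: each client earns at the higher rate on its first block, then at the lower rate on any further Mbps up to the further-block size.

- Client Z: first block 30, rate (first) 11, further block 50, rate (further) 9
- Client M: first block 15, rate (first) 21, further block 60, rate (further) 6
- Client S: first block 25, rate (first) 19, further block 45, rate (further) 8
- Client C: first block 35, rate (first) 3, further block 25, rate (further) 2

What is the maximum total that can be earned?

Rank every tier by rate: Client M/first 21 > Client S/first 19 > Client Z/first 11 > Client Z/second 9 > Client S/second 8 > Client M/second 6 > Client C/first 3 > Client C/second 2.
Client M/first (21): +15 → 105 left.
Fill Client S first block (25 at 19) → 80 left.
Fill Client Z first block (30 at 11) → 50 left.
Client Z/second (9): +50 → 0 left.
Total = 21×15 + 19×25 + 11×30 + 9×50 = 1570.

1570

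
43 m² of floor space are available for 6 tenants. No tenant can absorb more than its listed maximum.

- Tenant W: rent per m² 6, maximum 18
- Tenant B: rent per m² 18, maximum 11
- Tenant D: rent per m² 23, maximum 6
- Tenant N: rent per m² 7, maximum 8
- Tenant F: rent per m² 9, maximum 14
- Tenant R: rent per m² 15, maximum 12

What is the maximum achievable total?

642

Order the tenants by rent per m²: Tenant D 23 > Tenant B 18 > Tenant R 15 > Tenant F 9 > Tenant N 7 > Tenant W 6.
Tenant D takes 6 to reach its cap of 6 — 37 left.
Tenant B: +11 to 11 (cap) — 26 left.
Tenant R: +12 to 12 (cap) — 14 left.
Give Tenant F 14 to hit its cap of 14 — 0 left.
Total = 18×11 + 23×6 + 9×14 + 15×12 = 642.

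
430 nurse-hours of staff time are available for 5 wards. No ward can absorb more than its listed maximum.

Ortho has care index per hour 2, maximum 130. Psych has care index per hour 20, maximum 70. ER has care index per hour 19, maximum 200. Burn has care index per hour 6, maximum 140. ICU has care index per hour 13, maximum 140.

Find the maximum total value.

7140

Order the wards by care index per hour: Psych 20 > ER 19 > ICU 13 > Burn 6 > Ortho 2.
Psych takes 70 to reach its cap of 70 ; 360 left.
ER takes 200 to reach its cap of 200 ; 160 left.
ICU takes 140 to reach its cap of 140 ; 20 left.
Burn: +20 (room for 140) → 20. Pool exhausted.
Total = 20×70 + 19×200 + 6×20 + 13×140 = 7140.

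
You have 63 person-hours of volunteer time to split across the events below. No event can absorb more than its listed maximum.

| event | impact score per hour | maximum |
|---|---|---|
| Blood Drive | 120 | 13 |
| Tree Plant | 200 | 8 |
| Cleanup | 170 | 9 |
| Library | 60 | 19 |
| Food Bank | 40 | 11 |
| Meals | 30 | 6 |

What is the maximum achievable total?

Order the events by impact score per hour: Tree Plant 200 > Cleanup 170 > Blood Drive 120 > Library 60 > Food Bank 40 > Meals 30.
Tree Plant takes 8 to reach its cap of 8 → 55 left.
Cleanup: +9 to 9 (cap) → 46 left.
Blood Drive: +13 to 13 (cap) → 33 left.
Give Library 19 to hit its cap of 19 → 14 left.
Food Bank takes 11 to reach its cap of 11 → 3 left.
Meals has room for 6 but only 3 remain, so it gets 3.
Total = 120×13 + 200×8 + 170×9 + 60×19 + 40×11 + 30×3 = 6360.

6360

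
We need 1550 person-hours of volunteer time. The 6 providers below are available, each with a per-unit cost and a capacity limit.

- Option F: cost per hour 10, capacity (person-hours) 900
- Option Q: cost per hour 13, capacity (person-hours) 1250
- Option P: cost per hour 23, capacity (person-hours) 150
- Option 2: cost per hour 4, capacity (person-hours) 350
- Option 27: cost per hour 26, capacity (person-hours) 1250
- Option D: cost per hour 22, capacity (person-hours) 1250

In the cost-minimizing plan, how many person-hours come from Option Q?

300

Use providers in increasing cost order.
Take 350 from Option 2 at 4 → need 1200 more.
Option F at 10: take all 900 person-hours → 300 still needed.
Option Q (13): take the remaining 300 → done.
Option D, Option P, Option 27: unused.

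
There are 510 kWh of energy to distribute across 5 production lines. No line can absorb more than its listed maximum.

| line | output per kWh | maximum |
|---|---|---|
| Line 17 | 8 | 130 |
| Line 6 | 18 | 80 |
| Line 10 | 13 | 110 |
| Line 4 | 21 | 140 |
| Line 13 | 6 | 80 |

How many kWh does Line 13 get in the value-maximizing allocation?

Highest output per kWh first: Line 4 21 > Line 6 18 > Line 10 13 > Line 17 8 > Line 13 6.
Line 4: +140 to 140 (cap) — 370 left.
Give Line 6 80 to hit its cap of 80 — 290 left.
Line 10: +110 to 110 (cap) — 180 left.
Give Line 17 130 to hit its cap of 130 — 50 left.
Only 50 left; Line 13 takes them to reach 50.

50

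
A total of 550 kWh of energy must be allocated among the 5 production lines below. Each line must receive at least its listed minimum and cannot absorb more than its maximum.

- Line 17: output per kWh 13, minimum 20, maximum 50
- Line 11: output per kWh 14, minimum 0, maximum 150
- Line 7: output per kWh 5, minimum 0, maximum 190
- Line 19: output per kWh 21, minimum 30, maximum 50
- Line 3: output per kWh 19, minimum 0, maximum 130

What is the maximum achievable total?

Meeting every minimum uses 20+0+0+30+0 = 50 kWh, leaving 500.
Highest output per kWh first: Line 19 21 > Line 3 19 > Line 11 14 > Line 17 13 > Line 7 5.
Line 19: +20 to 50 (cap) → 480 left.
Line 3: +130 to 130 (cap) → 350 left.
Line 11 takes 150 more to reach its cap of 150 → 200 left.
Line 17: +30 to 50 (cap) → 170 left.
Line 7: +170 (room for 190) → 170. Pool exhausted.
Total = 13×50 + 14×150 + 5×170 + 21×50 + 19×130 = 7120.

7120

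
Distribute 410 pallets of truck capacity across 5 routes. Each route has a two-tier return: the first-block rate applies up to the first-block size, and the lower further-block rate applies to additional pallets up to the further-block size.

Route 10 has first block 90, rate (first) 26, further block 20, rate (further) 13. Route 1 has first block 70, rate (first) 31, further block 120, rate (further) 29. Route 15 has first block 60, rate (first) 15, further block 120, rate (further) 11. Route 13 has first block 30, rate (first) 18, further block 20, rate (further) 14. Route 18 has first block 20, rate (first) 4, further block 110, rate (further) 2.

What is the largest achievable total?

9970

Order all 10 blocks by rate: Route 1/T1 31 > Route 1/T2 29 > Route 10/T1 26 > Route 13/T1 18 > Route 15/T1 15 > Route 13/T2 14 > Route 10/T2 13 > Route 15/T2 11 > Route 18/T1 4 > Route 18/T2 2.
Fill Route 1 T1 block (70 at 31) → 340 left.
Fill Route 1 T2 block (120 at 29) → 220 left.
Route 10/T1 (26): +90 → 130 left.
Route 13 T1 at 18: fill all 30 → 100 left.
Route 15/T1 (15): +60 → 40 left.
Route 13 T2 at 14: fill all 20 → 20 left.
Route 10/T2 (13): +20 → 0 left.
Total = 31×70 + 29×120 + 26×90 + 18×30 + 15×60 + 14×20 + 13×20 = 9970.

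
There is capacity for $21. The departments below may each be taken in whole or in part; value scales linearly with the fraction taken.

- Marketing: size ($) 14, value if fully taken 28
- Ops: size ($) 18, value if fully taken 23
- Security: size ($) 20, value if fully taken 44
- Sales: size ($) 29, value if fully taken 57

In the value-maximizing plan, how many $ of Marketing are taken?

1

Sort by value density: Security 44/20≈2.2, Marketing 28/14≈2, Sales 57/29≈1.97, Ops 23/18≈1.28.
Take all of Security (20 $, value 44) ; 1 $ left.
Only 1 $ remain; take 1/14 of Marketing for value 28×1/14 = 2.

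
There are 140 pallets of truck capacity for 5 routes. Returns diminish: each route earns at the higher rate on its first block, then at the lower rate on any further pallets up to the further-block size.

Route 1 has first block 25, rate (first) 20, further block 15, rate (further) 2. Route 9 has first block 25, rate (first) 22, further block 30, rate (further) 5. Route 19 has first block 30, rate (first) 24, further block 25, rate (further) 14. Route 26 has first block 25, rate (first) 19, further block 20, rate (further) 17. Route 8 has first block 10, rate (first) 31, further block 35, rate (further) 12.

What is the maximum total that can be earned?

Rank every tier by rate: Route 8/first 31 > Route 19/first 24 > Route 9/first 22 > Route 1/first 20 > Route 26/first 19 > Route 26/second 17 > Route 19/second 14 > Route 8/second 12 > Route 9/second 5 > Route 1/second 2.
Route 8 first at 31: fill all 10 ; 130 left.
Route 19 first at 24: fill all 30 ; 100 left.
Fill Route 9 first block (25 at 22) ; 75 left.
Fill Route 1 first block (25 at 20) ; 50 left.
Route 26/first (19): +25 ; 25 left.
Fill Route 26 second block (20 at 17) ; 5 left.
Route 19 second at 14: only 5 left, fill 5.
Total = 31×10 + 24×30 + 22×25 + 20×25 + 19×25 + 17×20 + 14×5 = 2965.

2965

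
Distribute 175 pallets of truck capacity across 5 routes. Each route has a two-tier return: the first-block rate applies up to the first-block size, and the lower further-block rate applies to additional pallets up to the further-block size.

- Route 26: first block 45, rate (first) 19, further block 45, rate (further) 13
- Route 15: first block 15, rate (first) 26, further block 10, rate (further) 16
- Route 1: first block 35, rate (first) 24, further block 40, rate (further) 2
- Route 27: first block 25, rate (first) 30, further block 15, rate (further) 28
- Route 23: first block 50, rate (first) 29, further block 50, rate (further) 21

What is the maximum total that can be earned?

4585

Rank every tier by rate: Route 27/T1 30 > Route 23/T1 29 > Route 27/T2 28 > Route 15/T1 26 > Route 1/T1 24 > Route 23/T2 21 > Route 26/T1 19 > Route 15/T2 16 > Route 26/T2 13 > Route 1/T2 2.
Route 27/T1 (30): +25 ; 150 left.
Route 23 T1 at 29: fill all 50 ; 100 left.
Fill Route 27 T2 block (15 at 28) ; 85 left.
Route 15/T1 (26): +15 ; 70 left.
Route 1/T1 (24): +35 ; 35 left.
35 remain; put them into Route 23 T2 at 21.
Total = 30×25 + 29×50 + 28×15 + 26×15 + 24×35 + 21×35 = 4585.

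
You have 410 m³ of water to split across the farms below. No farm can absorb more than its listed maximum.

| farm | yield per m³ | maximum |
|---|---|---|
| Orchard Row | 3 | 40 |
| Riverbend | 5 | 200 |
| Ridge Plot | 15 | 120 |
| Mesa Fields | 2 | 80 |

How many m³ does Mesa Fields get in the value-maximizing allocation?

Rank by yield per m³: Ridge Plot 15 > Riverbend 5 > Orchard Row 3 > Mesa Fields 2.
Ridge Plot takes 120 to reach its cap of 120 ; 290 left.
Give Riverbend 200 to hit its cap of 200 ; 90 left.
Orchard Row: +40 to 40 (cap) ; 50 left.
Mesa Fields: +50 (room for 80) → 50. Pool exhausted.

50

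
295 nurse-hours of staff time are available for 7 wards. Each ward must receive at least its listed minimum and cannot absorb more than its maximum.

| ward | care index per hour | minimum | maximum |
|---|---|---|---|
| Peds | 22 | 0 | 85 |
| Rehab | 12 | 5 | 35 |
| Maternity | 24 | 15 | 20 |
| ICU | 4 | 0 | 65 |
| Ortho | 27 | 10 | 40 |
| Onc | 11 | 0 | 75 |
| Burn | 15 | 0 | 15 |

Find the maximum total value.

Meeting every minimum uses 0+5+15+0+10+0+0 = 30 nurse-hours, leaving 265.
Highest care index per hour first: Ortho 27 > Maternity 24 > Peds 22 > Burn 15 > Rehab 12 > Onc 11 > ICU 4.
Give Ortho 30 more to hit its cap of 40 ; 235 left.
Give Maternity 5 more to hit its cap of 20 ; 230 left.
Peds: +85 to 85 (cap) ; 145 left.
Give Burn 15 more to hit its cap of 15 ; 130 left.
Rehab: +30 to 35 (cap) ; 100 left.
Onc takes 75 more to reach its cap of 75 ; 25 left.
ICU: +25 (room for 65) → 25. Pool exhausted.
Total = 22×85 + 12×35 + 24×20 + 4×25 + 27×40 + 11×75 + 15×15 = 5000.

5000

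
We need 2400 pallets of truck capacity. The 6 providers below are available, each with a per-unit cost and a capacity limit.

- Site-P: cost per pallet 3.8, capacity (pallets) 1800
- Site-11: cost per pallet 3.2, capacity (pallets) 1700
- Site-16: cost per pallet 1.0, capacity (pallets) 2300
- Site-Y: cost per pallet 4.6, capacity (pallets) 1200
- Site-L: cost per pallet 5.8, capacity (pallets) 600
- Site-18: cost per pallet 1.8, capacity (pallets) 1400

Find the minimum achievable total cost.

Fill from the cheapest provider first.
Site-16 at 1.0: take all 2300 pallets ; 100 still needed.
Site-18 (1.8): take the remaining 100 ; done.
Site-11, Site-P, Site-Y, Site-L: unused.
Cost = 2300×1.0 + 100×1.8 = 2480.

2480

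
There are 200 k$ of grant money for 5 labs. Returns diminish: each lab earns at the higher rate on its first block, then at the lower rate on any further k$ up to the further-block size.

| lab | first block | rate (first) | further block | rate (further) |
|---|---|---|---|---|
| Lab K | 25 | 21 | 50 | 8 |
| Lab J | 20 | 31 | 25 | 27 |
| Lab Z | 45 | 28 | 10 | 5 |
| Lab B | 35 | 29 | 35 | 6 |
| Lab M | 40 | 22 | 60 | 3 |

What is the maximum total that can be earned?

Rank every tier by rate: Lab J/T1 31 > Lab B/T1 29 > Lab Z/T1 28 > Lab J/T2 27 > Lab M/T1 22 > Lab K/T1 21 > Lab K/T2 8 > Lab B/T2 6 > Lab Z/T2 5 > Lab M/T2 3.
Fill Lab J T1 block (20 at 31) ; 180 left.
Lab B T1 at 29: fill all 35 ; 145 left.
Lab Z T1 at 28: fill all 45 ; 100 left.
Lab J/T2 (27): +25 ; 75 left.
Fill Lab M T1 block (40 at 22) ; 35 left.
Fill Lab K T1 block (25 at 21) ; 10 left.
Lab K T2 at 8: only 10 left, fill 10.
Total = 31×20 + 29×35 + 28×45 + 27×25 + 22×40 + 21×25 + 8×10 = 5055.

5055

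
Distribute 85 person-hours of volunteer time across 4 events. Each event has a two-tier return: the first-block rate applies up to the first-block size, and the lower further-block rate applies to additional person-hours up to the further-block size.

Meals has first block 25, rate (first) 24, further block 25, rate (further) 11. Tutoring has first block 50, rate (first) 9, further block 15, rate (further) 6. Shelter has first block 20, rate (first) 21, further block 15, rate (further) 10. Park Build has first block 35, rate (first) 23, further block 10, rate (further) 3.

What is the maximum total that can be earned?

Treat each block as its own option and order by rate: Meals/tier1 24 > Park Build/tier1 23 > Shelter/tier1 21 > Meals/tier2 11 > Shelter/tier2 10 > Tutoring/tier1 9 > Tutoring/tier2 6 > Park Build/tier2 3.
Meals tier1 at 24: fill all 25 — 60 left.
Park Build/tier1 (23): +35 — 25 left.
Shelter/tier1 (21): +20 — 5 left.
Meals/tier2: +5 of 25 at 11; pool empty.
Total = 24×25 + 23×35 + 21×20 + 11×5 = 1880.

1880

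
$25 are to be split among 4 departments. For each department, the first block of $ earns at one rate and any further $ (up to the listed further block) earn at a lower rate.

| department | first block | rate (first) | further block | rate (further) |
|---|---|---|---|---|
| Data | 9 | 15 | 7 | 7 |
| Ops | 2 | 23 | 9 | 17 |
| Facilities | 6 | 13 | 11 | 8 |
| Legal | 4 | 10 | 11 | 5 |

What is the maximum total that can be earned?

Order all 8 blocks by rate: Ops/tier1 23 > Ops/tier2 17 > Data/tier1 15 > Facilities/tier1 13 > Legal/tier1 10 > Facilities/tier2 8 > Data/tier2 7 > Legal/tier2 5.
Ops/tier1 (23): +2 → 23 left.
Ops/tier2 (17): +9 → 14 left.
Data tier1 at 15: fill all 9 → 5 left.
Facilities tier1 at 13: only 5 left, fill 5.
Total = 23×2 + 17×9 + 15×9 + 13×5 = 399.

399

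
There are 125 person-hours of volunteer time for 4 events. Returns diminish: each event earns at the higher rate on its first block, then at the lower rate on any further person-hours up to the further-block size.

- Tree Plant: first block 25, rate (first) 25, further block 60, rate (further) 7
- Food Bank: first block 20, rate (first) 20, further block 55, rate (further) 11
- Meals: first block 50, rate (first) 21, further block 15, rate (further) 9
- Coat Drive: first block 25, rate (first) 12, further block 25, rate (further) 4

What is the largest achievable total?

2430

Rank every tier by rate: Tree Plant/first 25 > Meals/first 21 > Food Bank/first 20 > Coat Drive/first 12 > Food Bank/second 11 > Meals/second 9 > Tree Plant/second 7 > Coat Drive/second 4.
Tree Plant first at 25: fill all 25 ; 100 left.
Fill Meals first block (50 at 21) ; 50 left.
Food Bank/first (20): +20 ; 30 left.
Coat Drive first at 12: fill all 25 ; 5 left.
Food Bank second at 11: only 5 left, fill 5.
Total = 25×25 + 21×50 + 20×20 + 12×25 + 11×5 = 2430.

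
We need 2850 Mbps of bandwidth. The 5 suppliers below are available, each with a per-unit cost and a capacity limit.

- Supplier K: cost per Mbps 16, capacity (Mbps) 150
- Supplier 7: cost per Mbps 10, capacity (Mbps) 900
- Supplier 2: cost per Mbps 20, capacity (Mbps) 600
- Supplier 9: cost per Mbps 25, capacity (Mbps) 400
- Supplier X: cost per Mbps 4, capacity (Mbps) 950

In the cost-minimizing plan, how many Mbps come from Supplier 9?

250

Use suppliers in increasing cost order.
Supplier X (4): use full 950 ; 1900 Mbps to go.
Supplier 7 at 10: take all 900 Mbps ; 1000 still needed.
Take 150 from Supplier K at 16 ; need 850 more.
Supplier 2 at 20: take all 600 Mbps ; 250 still needed.
Supplier 9 (25): take the remaining 250 ; done.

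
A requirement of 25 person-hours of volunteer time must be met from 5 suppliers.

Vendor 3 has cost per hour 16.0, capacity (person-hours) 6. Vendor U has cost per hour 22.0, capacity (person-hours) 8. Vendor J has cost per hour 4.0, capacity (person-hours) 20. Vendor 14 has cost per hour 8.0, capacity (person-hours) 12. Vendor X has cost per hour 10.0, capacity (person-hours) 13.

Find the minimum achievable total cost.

120

Cheapest first:
Take 20 from Vendor J at 4.0 → need 5 more.
Take 5 from Vendor 14 at 8.0 to finish.
Vendor X, Vendor 3, Vendor U: unused.
Cost = 20×4.0 + 5×8.0 = 120.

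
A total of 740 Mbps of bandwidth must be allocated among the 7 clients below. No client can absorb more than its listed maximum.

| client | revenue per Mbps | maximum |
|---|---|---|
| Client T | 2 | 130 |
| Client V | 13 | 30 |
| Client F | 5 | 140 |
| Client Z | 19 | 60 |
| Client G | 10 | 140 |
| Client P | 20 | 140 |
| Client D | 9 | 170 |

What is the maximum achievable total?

Rank by revenue per Mbps: Client P 20 > Client Z 19 > Client V 13 > Client G 10 > Client D 9 > Client F 5 > Client T 2.
Client P takes 140 to reach its cap of 140 ; 600 left.
Give Client Z 60 to hit its cap of 60 ; 540 left.
Client V: +30 to 30 (cap) ; 510 left.
Client G: +140 to 140 (cap) ; 370 left.
Give Client D 170 to hit its cap of 170 ; 200 left.
Client F takes 140 to reach its cap of 140 ; 60 left.
Client T: +60 (room for 130) → 60. Pool exhausted.
Total = 2×60 + 13×30 + 5×140 + 19×60 + 10×140 + 20×140 + 9×170 = 8080.

8080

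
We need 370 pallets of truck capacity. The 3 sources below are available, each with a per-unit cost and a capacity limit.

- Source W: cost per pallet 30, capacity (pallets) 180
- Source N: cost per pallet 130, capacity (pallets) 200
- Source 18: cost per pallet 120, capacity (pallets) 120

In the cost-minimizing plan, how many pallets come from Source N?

70

Use sources in increasing cost order.
Source W (30): use full 180 — 190 pallets to go.
Source 18 at 120: take all 120 pallets — 70 still needed.
Source N at 130: take 70 of its 200 — requirement met.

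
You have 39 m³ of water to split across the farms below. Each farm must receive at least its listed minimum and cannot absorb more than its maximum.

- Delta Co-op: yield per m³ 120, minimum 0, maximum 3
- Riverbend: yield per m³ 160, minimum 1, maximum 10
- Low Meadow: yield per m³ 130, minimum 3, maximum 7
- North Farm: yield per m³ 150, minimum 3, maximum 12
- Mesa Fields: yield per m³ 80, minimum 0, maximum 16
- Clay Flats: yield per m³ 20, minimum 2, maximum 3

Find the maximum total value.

5110

Meeting every minimum uses 0+1+3+3+0+2 = 9 m³, leaving 30.
Rank by yield per m³: Riverbend 160 > North Farm 150 > Low Meadow 130 > Delta Co-op 120 > Mesa Fields 80 > Clay Flats 20.
Give Riverbend 9 more to hit its cap of 10 → 21 left.
North Farm takes 9 more to reach its cap of 12 → 12 left.
Low Meadow takes 4 more to reach its cap of 7 → 8 left.
Delta Co-op takes 3 more to reach its cap of 3 → 5 left.
Mesa Fields has room for 16 more but only 5 remain, so it gets 5.
Total = 120×3 + 160×10 + 130×7 + 150×12 + 80×5 + 20×2 = 5110.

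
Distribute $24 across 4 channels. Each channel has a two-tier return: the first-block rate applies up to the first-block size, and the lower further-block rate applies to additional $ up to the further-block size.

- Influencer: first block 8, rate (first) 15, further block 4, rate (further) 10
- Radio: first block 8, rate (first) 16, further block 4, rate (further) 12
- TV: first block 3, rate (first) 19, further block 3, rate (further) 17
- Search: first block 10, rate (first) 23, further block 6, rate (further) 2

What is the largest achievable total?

Treat each block as its own option and order by rate: Search/tier1 23 > TV/tier1 19 > TV/tier2 17 > Radio/tier1 16 > Influencer/tier1 15 > Radio/tier2 12 > Influencer/tier2 10 > Search/tier2 2.
Fill Search tier1 block (10 at 23) — 14 left.
Fill TV tier1 block (3 at 19) — 11 left.
TV tier2 at 17: fill all 3 — 8 left.
Fill Radio tier1 block (8 at 16) — 0 left.
Total = 23×10 + 19×3 + 17×3 + 16×8 = 466.

466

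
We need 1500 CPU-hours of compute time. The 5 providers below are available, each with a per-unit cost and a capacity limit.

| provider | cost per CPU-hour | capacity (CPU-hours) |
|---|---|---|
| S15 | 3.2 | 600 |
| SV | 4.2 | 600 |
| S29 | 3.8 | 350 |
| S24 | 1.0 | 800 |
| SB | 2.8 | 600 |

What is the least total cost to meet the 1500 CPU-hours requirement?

Cheapest first:
S24 at 1.0: take all 800 CPU-hours ; 700 still needed.
SB (2.8): use full 600 ; 100 CPU-hours to go.
Take 100 from S15 at 3.2 to finish.
S29, SV: unused.
Cost = 800×1.0 + 600×2.8 + 100×3.2 = 2800.

2800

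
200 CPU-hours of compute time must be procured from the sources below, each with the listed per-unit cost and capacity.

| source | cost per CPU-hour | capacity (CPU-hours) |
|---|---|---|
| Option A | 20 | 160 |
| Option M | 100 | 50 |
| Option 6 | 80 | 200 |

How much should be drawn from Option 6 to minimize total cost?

Use sources in increasing cost order.
Option A (20): use full 160 → 40 CPU-hours to go.
Option 6 (80): take the remaining 40 → done.
Option M: unused.

40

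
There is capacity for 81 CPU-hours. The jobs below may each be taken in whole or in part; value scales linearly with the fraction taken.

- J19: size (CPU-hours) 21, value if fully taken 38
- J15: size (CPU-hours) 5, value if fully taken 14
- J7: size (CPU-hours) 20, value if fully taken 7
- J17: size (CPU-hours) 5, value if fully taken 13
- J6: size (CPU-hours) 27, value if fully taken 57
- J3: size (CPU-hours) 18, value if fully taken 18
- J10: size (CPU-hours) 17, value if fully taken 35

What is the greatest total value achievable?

163

Best value per unit of size first: J15 14/5≈2.8, J17 13/5≈2.6, J6 57/27≈2.11, J10 35/17≈2.06, J19 38/21≈1.81, J3 18/18≈1, J7 7/20≈0.35.
J15: take in full, 5 CPU-hours for value 14 — 76 left.
J17: take in full, 5 CPU-hours for value 13 — 71 left.
Take all of J6 (27 CPU-hours, value 57) — 44 CPU-hours left.
Take all of J10 (17 CPU-hours, value 35) — 27 CPU-hours left.
J19: take in full, 21 CPU-hours for value 38 — 6 left.
Only 6 CPU-hours remain; take 6/18 of J3 for value 18×6/18 = 6.
Total value = 163.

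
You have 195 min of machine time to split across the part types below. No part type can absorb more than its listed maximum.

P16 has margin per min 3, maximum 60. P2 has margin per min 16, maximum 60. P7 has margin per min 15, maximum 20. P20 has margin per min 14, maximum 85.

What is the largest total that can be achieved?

2540

Order the part types by margin per min: P2 16 > P7 15 > P20 14 > P16 3.
Give P2 60 to hit its cap of 60 — 135 left.
P7: +20 to 20 (cap) — 115 left.
P20 takes 85 to reach its cap of 85 — 30 left.
P16 has room for 60 but only 30 remain, so it gets 30.
Total = 3×30 + 16×60 + 15×20 + 14×85 = 2540.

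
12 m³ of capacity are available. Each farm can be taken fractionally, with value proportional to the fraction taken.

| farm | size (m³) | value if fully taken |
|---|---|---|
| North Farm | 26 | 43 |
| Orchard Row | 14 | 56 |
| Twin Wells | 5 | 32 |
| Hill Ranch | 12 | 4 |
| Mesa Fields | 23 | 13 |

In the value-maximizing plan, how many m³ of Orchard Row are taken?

7

Rank by value-to-size ratio: Twin Wells 32/5≈6.4, Orchard Row 56/14≈4, North Farm 43/26≈1.65, Mesa Fields 13/23≈0.565, Hill Ranch 4/12≈0.333.
All 5 m³ of Twin Wells fit (value 32) ; 7 remain.
7 m³ left: a 7/14 share of Orchard Row gives 56×7/14 = 28.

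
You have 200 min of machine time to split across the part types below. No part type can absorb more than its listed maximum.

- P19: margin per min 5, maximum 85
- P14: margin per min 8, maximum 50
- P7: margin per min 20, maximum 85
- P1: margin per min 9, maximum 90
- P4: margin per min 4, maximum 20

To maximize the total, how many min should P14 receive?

25

Highest margin per min first: P7 20 > P1 9 > P14 8 > P19 5 > P4 4.
Give P7 85 to hit its cap of 85 ; 115 left.
P1: +90 to 90 (cap) ; 25 left.
P14: +25 (room for 50) → 25. Pool exhausted.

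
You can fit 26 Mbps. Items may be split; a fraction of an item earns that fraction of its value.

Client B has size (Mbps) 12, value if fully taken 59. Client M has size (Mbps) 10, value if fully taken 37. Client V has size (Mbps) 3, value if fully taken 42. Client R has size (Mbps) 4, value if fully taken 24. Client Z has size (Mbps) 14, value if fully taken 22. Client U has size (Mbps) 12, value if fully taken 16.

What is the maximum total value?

Sort by value density: Client V 42/3≈14, Client R 24/4≈6, Client B 59/12≈4.92, Client M 37/10≈3.7, Client Z 22/14≈1.57, Client U 16/12≈1.33.
All 3 Mbps of Client V fit (value 42) — 23 remain.
Client R: take in full, 4 Mbps for value 24 — 19 left.
Client B: take in full, 12 Mbps for value 59 — 7 left.
Fill the last 7 Mbps with part of Client M: 7/10 of it earns 25.9.
Total value = 150.9.

150.9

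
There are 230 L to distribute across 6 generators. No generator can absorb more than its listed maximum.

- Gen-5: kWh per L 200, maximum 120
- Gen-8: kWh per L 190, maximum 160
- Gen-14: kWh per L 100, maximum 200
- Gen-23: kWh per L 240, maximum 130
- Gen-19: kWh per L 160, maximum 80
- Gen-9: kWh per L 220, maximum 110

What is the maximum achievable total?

53200

Rank by kWh per L: Gen-23 240 > Gen-9 220 > Gen-5 200 > Gen-8 190 > Gen-19 160 > Gen-14 100.
Give Gen-23 130 to hit its cap of 130 — 100 left.
Gen-9: +100 (room for 110) → 100. Pool exhausted.
Total = 240×130 + 220×100 = 53200.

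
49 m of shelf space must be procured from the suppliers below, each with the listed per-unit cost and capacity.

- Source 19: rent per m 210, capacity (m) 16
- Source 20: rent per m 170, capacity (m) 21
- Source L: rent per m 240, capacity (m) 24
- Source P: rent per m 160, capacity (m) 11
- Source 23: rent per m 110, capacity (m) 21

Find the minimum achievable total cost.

Cheapest first:
Take 21 from Source 23 at 110 ; need 28 more.
Source P at 160: take all 11 m ; 17 still needed.
Take 17 from Source 20 at 170 to finish.
Source 19, Source L: unused.
Cost = 21×110 + 11×160 + 17×170 = 6960.

6960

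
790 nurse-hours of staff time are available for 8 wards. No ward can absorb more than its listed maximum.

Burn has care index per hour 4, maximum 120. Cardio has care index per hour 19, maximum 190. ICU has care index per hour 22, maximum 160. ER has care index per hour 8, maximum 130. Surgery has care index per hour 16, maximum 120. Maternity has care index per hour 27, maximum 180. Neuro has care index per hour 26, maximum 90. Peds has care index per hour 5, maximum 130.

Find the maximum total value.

Order the wards by care index per hour: Maternity 27 > Neuro 26 > ICU 22 > Cardio 19 > Surgery 16 > ER 8 > Peds 5 > Burn 4.
Maternity takes 180 to reach its cap of 180 — 610 left.
Give Neuro 90 to hit its cap of 90 — 520 left.
Give ICU 160 to hit its cap of 160 — 360 left.
Give Cardio 190 to hit its cap of 190 — 170 left.
Surgery takes 120 to reach its cap of 120 — 50 left.
ER has room for 130 but only 50 remain, so it gets 50.
Total = 19×190 + 22×160 + 8×50 + 16×120 + 27×180 + 26×90 = 16650.

16650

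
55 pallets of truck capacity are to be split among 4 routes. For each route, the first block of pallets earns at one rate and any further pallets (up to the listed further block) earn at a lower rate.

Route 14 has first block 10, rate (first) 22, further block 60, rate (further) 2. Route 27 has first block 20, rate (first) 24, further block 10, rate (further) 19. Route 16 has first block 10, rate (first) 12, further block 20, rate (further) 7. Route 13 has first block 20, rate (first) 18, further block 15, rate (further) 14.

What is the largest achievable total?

1160

Rank every tier by rate: Route 27/T1 24 > Route 14/T1 22 > Route 27/T2 19 > Route 13/T1 18 > Route 13/T2 14 > Route 16/T1 12 > Route 16/T2 7 > Route 14/T2 2.
Route 27 T1 at 24: fill all 20 — 35 left.
Fill Route 14 T1 block (10 at 22) — 25 left.
Route 27 T2 at 19: fill all 10 — 15 left.
15 remain; put them into Route 13 T1 at 18.
Total = 24×20 + 22×10 + 19×10 + 18×15 = 1160.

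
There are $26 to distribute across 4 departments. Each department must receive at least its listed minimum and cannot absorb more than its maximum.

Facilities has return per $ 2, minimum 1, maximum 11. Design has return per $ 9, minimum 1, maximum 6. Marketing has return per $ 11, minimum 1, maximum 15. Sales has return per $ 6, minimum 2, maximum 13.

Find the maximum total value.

Meeting every minimum uses 1+1+1+2 = 5 $, leaving 21.
Rank by return per $: Marketing 11 > Design 9 > Sales 6 > Facilities 2.
Give Marketing 14 more to hit its cap of 15 ; 7 left.
Design: +5 to 6 (cap) ; 2 left.
Only 2 left; Sales takes them to reach 4.
Total = 2×1 + 9×6 + 11×15 + 6×4 = 245.

245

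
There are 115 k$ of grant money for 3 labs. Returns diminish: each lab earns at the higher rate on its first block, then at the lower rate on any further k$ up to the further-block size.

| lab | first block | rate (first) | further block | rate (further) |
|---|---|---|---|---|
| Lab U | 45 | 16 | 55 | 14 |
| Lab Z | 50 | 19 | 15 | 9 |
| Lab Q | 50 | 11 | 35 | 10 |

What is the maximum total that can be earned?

1950

Order all 6 blocks by rate: Lab Z/first 19 > Lab U/first 16 > Lab U/second 14 > Lab Q/first 11 > Lab Q/second 10 > Lab Z/second 9.
Lab Z/first (19): +50 — 65 left.
Lab U first at 16: fill all 45 — 20 left.
20 remain; put them into Lab U second at 14.
Total = 19×50 + 16×45 + 14×20 = 1950.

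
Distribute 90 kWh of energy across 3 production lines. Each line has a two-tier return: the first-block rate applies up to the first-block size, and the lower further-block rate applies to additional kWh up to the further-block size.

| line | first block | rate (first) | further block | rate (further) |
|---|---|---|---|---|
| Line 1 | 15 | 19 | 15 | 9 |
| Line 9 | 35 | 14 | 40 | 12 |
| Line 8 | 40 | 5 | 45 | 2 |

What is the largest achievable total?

1255

Treat each block as its own option and order by rate: Line 1/tier1 19 > Line 9/tier1 14 > Line 9/tier2 12 > Line 1/tier2 9 > Line 8/tier1 5 > Line 8/tier2 2.
Line 1/tier1 (19): +15 — 75 left.
Fill Line 9 tier1 block (35 at 14) — 40 left.
Line 9/tier2 (12): +40 — 0 left.
Total = 19×15 + 14×35 + 12×40 = 1255.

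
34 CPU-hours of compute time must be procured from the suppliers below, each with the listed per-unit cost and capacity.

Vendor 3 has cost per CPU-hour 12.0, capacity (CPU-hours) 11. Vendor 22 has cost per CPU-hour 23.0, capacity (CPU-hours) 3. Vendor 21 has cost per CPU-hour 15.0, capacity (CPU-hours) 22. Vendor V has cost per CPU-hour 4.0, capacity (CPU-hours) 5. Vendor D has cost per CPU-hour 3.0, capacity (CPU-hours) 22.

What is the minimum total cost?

170

Cheapest first:
Vendor D (3.0): use full 22 — 12 CPU-hours to go.
Vendor V (4.0): use full 5 — 7 CPU-hours to go.
Take 7 from Vendor 3 at 12.0 to finish.
Vendor 21, Vendor 22: unused.
Cost = 22×3.0 + 5×4.0 + 7×12.0 = 170.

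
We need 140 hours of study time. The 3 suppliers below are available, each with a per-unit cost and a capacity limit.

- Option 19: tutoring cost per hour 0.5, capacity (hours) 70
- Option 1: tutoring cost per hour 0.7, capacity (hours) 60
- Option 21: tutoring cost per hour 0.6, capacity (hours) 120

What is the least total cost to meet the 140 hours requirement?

Fill from the cheapest supplier first.
Option 19 (0.5): use full 70 → 70 hours to go.
Option 21 at 0.6: take 70 of its 120 → requirement met.
Option 1: unused.
Cost = 70×0.5 + 70×0.6 = 77.

77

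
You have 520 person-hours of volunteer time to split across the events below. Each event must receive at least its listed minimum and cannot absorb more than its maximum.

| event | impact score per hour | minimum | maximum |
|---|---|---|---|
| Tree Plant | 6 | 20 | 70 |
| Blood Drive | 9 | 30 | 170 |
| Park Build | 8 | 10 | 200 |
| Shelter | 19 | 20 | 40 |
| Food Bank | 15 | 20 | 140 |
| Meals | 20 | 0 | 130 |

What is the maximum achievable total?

Meeting every minimum uses 20+30+10+20+20+0 = 100 person-hours, leaving 420.
Highest impact score per hour first: Meals 20 > Shelter 19 > Food Bank 15 > Blood Drive 9 > Park Build 8 > Tree Plant 6.
Meals: +130 to 130 (cap) — 290 left.
Shelter takes 20 more to reach its cap of 40 — 270 left.
Food Bank takes 120 more to reach its cap of 140 — 150 left.
Blood Drive: +140 to 170 (cap) — 10 left.
Park Build has room for 190 more but only 10 remain, so it gets 20.
Total = 6×20 + 9×170 + 8×20 + 19×40 + 15×140 + 20×130 = 7270.

7270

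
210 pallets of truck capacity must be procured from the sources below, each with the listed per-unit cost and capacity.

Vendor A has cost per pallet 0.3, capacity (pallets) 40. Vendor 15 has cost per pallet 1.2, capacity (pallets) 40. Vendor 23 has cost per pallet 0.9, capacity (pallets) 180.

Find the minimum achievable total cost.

165

Fill from the cheapest source first.
Vendor A (0.3): use full 40 — 170 pallets to go.
Vendor 23 at 0.9: take 170 of its 180 — requirement met.
Vendor 15: unused.
Cost = 40×0.3 + 170×0.9 = 165.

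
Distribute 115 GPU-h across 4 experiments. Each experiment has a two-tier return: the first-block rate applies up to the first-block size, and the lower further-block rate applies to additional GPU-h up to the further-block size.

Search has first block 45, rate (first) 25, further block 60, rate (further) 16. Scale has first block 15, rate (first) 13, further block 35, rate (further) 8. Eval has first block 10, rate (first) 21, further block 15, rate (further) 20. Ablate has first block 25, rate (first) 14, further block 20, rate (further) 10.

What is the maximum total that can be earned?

2355

Rank every tier by rate: Search/tier1 25 > Eval/tier1 21 > Eval/tier2 20 > Search/tier2 16 > Ablate/tier1 14 > Scale/tier1 13 > Ablate/tier2 10 > Scale/tier2 8.
Search tier1 at 25: fill all 45 ; 70 left.
Eval tier1 at 21: fill all 10 ; 60 left.
Eval/tier2 (20): +15 ; 45 left.
Search tier2 at 16: only 45 left, fill 45.
Total = 25×45 + 21×10 + 20×15 + 16×45 = 2355.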